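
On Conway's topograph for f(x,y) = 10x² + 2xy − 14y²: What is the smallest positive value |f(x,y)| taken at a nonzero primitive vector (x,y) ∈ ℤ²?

descent: ρ → (-14,-2,10)
descent: ρ → (10,22,-2)  [lands on river]
river: ρ → (-2,22,10)
river: ρ → (10,18,-6)
river: ρ → (-6,18,10)
closes: descent 2, river 4
min |a| on river = 2

2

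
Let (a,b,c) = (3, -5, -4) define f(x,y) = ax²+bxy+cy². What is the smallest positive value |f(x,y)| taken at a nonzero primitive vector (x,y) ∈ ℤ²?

descent: ρ → (-4,5,3)  [lands on river]
river: ρ → (3,7,-2)
river: ρ → (-2,5,6)
river: ρ → (6,7,-1)
river: ρ → (-1,7,6)
river: ρ → (6,5,-2)
river: ρ → (-2,7,3)
river: ρ → (3,5,-4)
river: ρ → (-4,3,4)
river: ρ → (4,5,-3)
river: ρ → (-3,7,2)
river: ρ → (2,5,-6)
river: ρ → (-6,7,1)
river: ρ → (1,7,-6)
river: ρ → (-6,5,2)
river: ρ → (2,7,-3)
river: ρ → (-3,5,4)
river: ρ → (4,3,-4)
closes: descent 1, river 18
min |a| on river = 1

1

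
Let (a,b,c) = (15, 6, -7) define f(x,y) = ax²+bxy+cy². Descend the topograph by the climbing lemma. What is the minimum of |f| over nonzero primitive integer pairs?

descent: ρ → (-7,8,14)  [lands on river]
river: ρ → (14,20,-1)
river: ρ → (-1,20,14)
river: ρ → (14,8,-7)
river: ρ → (-7,20,2)
river: ρ → (2,20,-7)
closes: descent 1, river 6
min |a| on river = 1

1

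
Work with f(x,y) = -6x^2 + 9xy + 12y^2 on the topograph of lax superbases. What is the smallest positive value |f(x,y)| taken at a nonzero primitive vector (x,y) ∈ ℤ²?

river: ρ → (12,15,-3)
river: ρ → (-3,15,12)
river: ρ → (12,9,-6)
river: ρ → (-6,15,6)
river: ρ → (6,9,-12)
river: ρ → (-12,15,3)
river: ρ → (3,15,-12)
river: ρ → (-12,9,6)
river: ρ → (6,15,-6)
river: ρ → (-6,9,12)
closes: descent 0, river 10
min |a| on river = 3

3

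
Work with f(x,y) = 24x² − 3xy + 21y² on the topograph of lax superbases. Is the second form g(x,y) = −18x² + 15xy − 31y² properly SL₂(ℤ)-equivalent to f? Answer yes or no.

D₁ = -2007, D₂ = -2007
f: flip: (24,-3,21)→(21,3,24)
f: reduced (well bottom): (21,3,24) with a≤c, −a<b≤a
g is negative-definite; reduce −g:
−g: reduced (well bottom): (18,-15,31) with a≤c, −a<b≤a
flip sign back: reduced form of g is (-18,15,-31)
reduced forms (21, 3, 24) vs (-18, 15, -31) ⇒ inequivalent

no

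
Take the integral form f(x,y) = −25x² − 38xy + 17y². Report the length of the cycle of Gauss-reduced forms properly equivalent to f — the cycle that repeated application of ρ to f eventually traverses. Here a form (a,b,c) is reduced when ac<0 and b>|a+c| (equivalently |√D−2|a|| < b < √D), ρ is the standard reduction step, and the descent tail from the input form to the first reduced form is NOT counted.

D = 3144, ⌊√D⌋ = 56
descent: ρ → (17,38,-25)  [lands on river]
river: ρ → (-25,12,30)
river: ρ → (30,48,-7)
river: ρ → (-7,50,23)
river: ρ → (23,42,-15)
river: ρ → (-15,48,14)
river: ρ → (14,36,-33)
river: ρ → (-33,30,17)
ρ-cycle length = 8 (tail of 1 descent step not counted)

8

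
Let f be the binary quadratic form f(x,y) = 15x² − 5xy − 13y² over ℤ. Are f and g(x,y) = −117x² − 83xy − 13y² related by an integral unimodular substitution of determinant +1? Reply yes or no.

D₁ = 805, D₂ = 805
river cycle of f (length 8): (-13, 5, 15), (15, 25, -3), (-3, 23, 23), (23, 23, -3), (-3, 25, 15), (15, 5, -13), (-13, 21, 7), (7, 21, -13)
river cycle of g (length 8): (-13, 5, 15), (15, 25, -3), (-3, 23, 23), (23, 23, -3), (-3, 25, 15), (15, 5, -13), (-13, 21, 7), (7, 21, -13)
cycles coincide ⇒ equivalent

yes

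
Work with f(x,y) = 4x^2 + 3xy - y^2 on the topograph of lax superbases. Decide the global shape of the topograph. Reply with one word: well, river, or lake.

D = b²−4ac = 3² − 4·4·(-1) = 25
D = 5² is a perfect square ⇒ form factors over ℤ ⇒ lakes

lake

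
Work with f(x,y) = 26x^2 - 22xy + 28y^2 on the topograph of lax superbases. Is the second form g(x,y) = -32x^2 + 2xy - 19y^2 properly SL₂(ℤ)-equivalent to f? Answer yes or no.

D₁ = -2428, D₂ = -2428
f: reduced (well bottom): (26,-22,28) with a≤c, −a<b≤a
g is negative-definite; reduce −g:
−g: flip: (32,-2,19)→(19,2,32)
−g: reduced (well bottom): (19,2,32) with a≤c, −a<b≤a
flip sign back: reduced form of g is (-19,-2,-32)
reduced forms (26, -22, 28) vs (-19, -2, -32) ⇒ inequivalent

no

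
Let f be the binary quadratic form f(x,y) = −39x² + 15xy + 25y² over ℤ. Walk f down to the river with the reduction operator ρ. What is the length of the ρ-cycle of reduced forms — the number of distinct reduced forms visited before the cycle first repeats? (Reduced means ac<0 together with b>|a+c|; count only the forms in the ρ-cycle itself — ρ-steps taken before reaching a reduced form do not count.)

D = 4125, ⌊√D⌋ = 64
river: ρ → (25,35,-29)
river: ρ → (-29,23,31)
river: ρ → (31,39,-21)
river: ρ → (-21,45,25)
river: ρ → (25,55,-11)
river: ρ → (-11,55,25)
river: ρ → (25,45,-21)
river: ρ → (-21,39,31)
river: ρ → (31,23,-29)
river: ρ → (-29,35,25)
river: ρ → (25,15,-39)
river: ρ → (-39,63,1)
river: ρ → (1,63,-39)
river: ρ → (-39,15,25)
ρ-cycle length = 14 (tail of 0 descent steps not counted)

14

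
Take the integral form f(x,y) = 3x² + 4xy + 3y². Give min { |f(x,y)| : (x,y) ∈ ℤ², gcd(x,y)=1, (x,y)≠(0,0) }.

translate: b→-2 (≡4 mod 6), so (3,4,3)→(3,-2,2)
flip: (3,-2,2)→(2,2,3)
reduced (well bottom): (2,2,3) with a≤c, −a<b≤a
well minimum = a = 2

2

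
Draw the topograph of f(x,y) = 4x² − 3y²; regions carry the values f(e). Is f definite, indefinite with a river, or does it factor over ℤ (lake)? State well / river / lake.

D = b²−4ac = 0² − 4·4·(-3) = 48
D > 0 non-square ⇒ indefinite ⇒ periodic river

river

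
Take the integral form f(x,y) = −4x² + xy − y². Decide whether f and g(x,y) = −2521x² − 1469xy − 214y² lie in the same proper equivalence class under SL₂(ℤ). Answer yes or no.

D₁ = -15, D₂ = -15
f is negative-definite; reduce −f:
−f: flip: (4,-1,1)→(1,1,4)
−f: reduced (well bottom): (1,1,4) with a≤c, −a<b≤a
flip sign back: reduced form of f is (-1,-1,-4)
g is negative-definite; reduce −g:
−g: flip: (2521,1469,214)→(214,-1469,2521)
−g: translate: b→-185 (≡-1469 mod 428), so (214,-1469,2521)→(214,-185,40)
−g: flip: (214,-185,40)→(40,185,214)
−g: translate: b→25 (≡185 mod 80), so (40,185,214)→(40,25,4)
−g: flip: (40,25,4)→(4,-25,40)
−g: translate: b→-1 (≡-25 mod 8), so (4,-25,40)→(4,-1,1)
−g: flip: (4,-1,1)→(1,1,4)
−g: reduced (well bottom): (1,1,4) with a≤c, −a<b≤a
flip sign back: reduced form of g is (-1,-1,-4)
reduced forms (-1, -1, -4) vs (-1, -1, -4) ⇒ equivalent

yes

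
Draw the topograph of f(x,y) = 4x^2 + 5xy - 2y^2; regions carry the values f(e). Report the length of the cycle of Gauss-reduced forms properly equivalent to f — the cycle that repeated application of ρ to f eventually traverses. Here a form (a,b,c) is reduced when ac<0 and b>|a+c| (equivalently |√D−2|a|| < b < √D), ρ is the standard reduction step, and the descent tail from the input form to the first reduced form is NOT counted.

D = 57, ⌊√D⌋ = 7
river: ρ → (-2,7,1)
river: ρ → (1,7,-2)
river: ρ → (-2,5,4)
river: ρ → (4,3,-3)
river: ρ → (-3,3,4)
river: ρ → (4,5,-2)
ρ-cycle length = 6 (tail of 0 descent steps not counted)

6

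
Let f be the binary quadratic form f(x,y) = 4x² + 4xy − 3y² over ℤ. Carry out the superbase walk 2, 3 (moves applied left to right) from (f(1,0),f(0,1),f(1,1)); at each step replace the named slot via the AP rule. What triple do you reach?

start (4,-3,5) = (f(1,0),f(0,1),f(1,1))
replace slot 2: 2·(4+5) − (-3) = 21 → (4,21,5)
replace slot 3: 2·(4+21) − 5 = 45 → (4,21,45)

4,21,45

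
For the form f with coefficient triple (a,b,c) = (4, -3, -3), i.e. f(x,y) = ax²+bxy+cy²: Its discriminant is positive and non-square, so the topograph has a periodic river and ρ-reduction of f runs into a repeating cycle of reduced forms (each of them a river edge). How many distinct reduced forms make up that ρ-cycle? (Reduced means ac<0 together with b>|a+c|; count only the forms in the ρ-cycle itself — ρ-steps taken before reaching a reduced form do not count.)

D = 57, ⌊√D⌋ = 7
descent: ρ → (-3,3,4)  [lands on river]
river: ρ → (4,5,-2)
river: ρ → (-2,7,1)
river: ρ → (1,7,-2)
river: ρ → (-2,5,4)
river: ρ → (4,3,-3)
ρ-cycle length = 6 (tail of 1 descent step not counted)

6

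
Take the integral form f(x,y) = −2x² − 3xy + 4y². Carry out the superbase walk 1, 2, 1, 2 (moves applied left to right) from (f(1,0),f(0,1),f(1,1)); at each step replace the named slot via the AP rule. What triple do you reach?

start (-2,4,-1) = (f(1,0),f(0,1),f(1,1))
replace slot 1: 2·(4+(-1)) − (-2) = 8 → (8,4,-1)
replace slot 2: 2·(8+(-1)) − 4 = 10 → (8,10,-1)
replace slot 1: 2·(10+(-1)) − 8 = 10 → (10,10,-1)
replace slot 2: 2·(10+(-1)) − 10 = 8 → (10,8,-1)

10,8,-1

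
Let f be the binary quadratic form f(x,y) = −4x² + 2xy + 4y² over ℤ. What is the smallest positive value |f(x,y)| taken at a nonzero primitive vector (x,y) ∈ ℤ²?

river: ρ → (4,6,-2)
river: ρ → (-2,6,4)
river: ρ → (4,2,-4)
river: ρ → (-4,6,2)
river: ρ → (2,6,-4)
river: ρ → (-4,2,4)
closes: descent 0, river 6
min |a| on river = 2

2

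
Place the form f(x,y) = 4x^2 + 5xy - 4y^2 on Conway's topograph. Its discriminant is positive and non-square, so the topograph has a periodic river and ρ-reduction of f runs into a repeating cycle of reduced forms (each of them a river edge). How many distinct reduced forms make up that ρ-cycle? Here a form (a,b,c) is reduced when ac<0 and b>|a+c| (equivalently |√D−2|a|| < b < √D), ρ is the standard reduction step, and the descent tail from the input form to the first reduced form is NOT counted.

D = 89, ⌊√D⌋ = 9
river: ρ → (-4,3,5)
river: ρ → (5,7,-2)
river: ρ → (-2,9,1)
river: ρ → (1,9,-2)
river: ρ → (-2,7,5)
river: ρ → (5,3,-4)
river: ρ → (-4,5,4)
river: ρ → (4,3,-5)
river: ρ → (-5,7,2)
river: ρ → (2,9,-1)
river: ρ → (-1,9,2)
river: ρ → (2,7,-5)
river: ρ → (-5,3,4)
river: ρ → (4,5,-4)
ρ-cycle length = 14 (tail of 0 descent steps not counted)

14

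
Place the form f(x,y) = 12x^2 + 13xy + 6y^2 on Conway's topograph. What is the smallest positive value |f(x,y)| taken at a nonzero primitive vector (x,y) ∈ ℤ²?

translate: b→-11 (≡13 mod 24), so (12,13,6)→(12,-11,5)
flip: (12,-11,5)→(5,11,12)
translate: b→1 (≡11 mod 10), so (5,11,12)→(5,1,6)
reduced (well bottom): (5,1,6) with a≤c, −a<b≤a
well minimum = a = 5

5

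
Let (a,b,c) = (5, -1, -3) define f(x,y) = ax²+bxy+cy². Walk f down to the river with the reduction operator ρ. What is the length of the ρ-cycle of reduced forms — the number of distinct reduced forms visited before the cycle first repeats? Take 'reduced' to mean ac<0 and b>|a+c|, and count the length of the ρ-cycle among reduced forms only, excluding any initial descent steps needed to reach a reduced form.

D = 61, ⌊√D⌋ = 7
descent: ρ → (-3,7,1)  [lands on river]
river: ρ → (1,7,-3)
river: ρ → (-3,5,3)
river: ρ → (3,7,-1)
river: ρ → (-1,7,3)
river: ρ → (3,5,-3)
ρ-cycle length = 6 (tail of 1 descent step not counted)

6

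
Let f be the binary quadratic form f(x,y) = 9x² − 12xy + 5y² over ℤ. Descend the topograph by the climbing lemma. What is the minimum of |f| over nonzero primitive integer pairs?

translate: b→6 (≡-12 mod 18), so (9,-12,5)→(9,6,2)
flip: (9,6,2)→(2,-6,9)
translate: b→2 (≡-6 mod 4), so (2,-6,9)→(2,2,5)
reduced (well bottom): (2,2,5) with a≤c, −a<b≤a
well minimum = a = 2

2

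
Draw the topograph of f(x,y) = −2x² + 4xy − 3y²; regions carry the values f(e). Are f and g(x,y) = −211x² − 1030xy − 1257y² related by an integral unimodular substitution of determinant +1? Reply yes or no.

D₁ = -8, D₂ = -8
f is negative-definite; reduce −f:
−f: translate: b→0 (≡-4 mod 4), so (2,-4,3)→(2,0,1)
−f: flip: (2,0,1)→(1,0,2)
−f: reduced (well bottom): (1,0,2) with a≤c, −a<b≤a
flip sign back: reduced form of f is (-1,0,-2)
g is negative-definite; reduce −g:
−g: translate: b→186 (≡1030 mod 422), so (211,1030,1257)→(211,186,41)
−g: flip: (211,186,41)→(41,-186,211)
−g: translate: b→-22 (≡-186 mod 82), so (41,-186,211)→(41,-22,3)
−g: flip: (41,-22,3)→(3,22,41)
−g: translate: b→-2 (≡22 mod 6), so (3,22,41)→(3,-2,1)
−g: flip: (3,-2,1)→(1,2,3)
−g: translate: b→0 (≡2 mod 2), so (1,2,3)→(1,0,2)
−g: reduced (well bottom): (1,0,2) with a≤c, −a<b≤a
flip sign back: reduced form of g is (-1,0,-2)
reduced forms (-1, 0, -2) vs (-1, 0, -2) ⇒ equivalent

yes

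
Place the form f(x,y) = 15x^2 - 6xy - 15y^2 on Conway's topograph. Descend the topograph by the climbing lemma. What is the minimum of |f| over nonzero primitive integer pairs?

descent: ρ → (-15,6,15)  [lands on river]
river: ρ → (15,24,-6)
river: ρ → (-6,24,15)
river: ρ → (15,6,-15)
river: ρ → (-15,24,6)
river: ρ → (6,24,-15)
closes: descent 1, river 6
min |a| on river = 6

6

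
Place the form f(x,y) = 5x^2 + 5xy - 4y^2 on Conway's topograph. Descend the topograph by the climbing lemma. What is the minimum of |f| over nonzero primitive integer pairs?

river: ρ → (-4,3,6)
river: ρ → (6,9,-1)
river: ρ → (-1,9,6)
river: ρ → (6,3,-4)
river: ρ → (-4,5,5)
river: ρ → (5,5,-4)
closes: descent 0, river 6
min |a| on river = 1

1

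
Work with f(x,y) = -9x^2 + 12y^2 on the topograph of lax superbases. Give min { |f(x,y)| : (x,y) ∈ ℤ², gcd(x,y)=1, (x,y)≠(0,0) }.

descent: ρ → (12,0,-9)
descent: ρ → (-9,18,3)  [lands on river]
river: ρ → (3,18,-9)
closes: descent 2, river 2
min |a| on river = 3

3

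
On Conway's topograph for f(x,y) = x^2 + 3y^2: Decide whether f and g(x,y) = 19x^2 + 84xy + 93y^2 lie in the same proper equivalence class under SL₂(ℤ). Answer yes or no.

D₁ = -12, D₂ = -12
f: reduced (well bottom): (1,0,3) with a≤c, −a<b≤a
g: translate: b→8 (≡84 mod 38), so (19,84,93)→(19,8,1)
g: flip: (19,8,1)→(1,-8,19)
g: translate: b→0 (≡-8 mod 2), so (1,-8,19)→(1,0,3)
g: reduced (well bottom): (1,0,3) with a≤c, −a<b≤a
reduced forms (1, 0, 3) vs (1, 0, 3) ⇒ equivalent

yes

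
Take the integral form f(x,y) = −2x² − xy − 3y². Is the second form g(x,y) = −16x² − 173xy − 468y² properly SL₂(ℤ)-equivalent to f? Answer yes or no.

D₁ = -23, D₂ = -23
f is negative-definite; reduce −f:
−f: reduced (well bottom): (2,1,3) with a≤c, −a<b≤a
flip sign back: reduced form of f is (-2,-1,-3)
g is negative-definite; reduce −g:
−g: translate: b→13 (≡173 mod 32), so (16,173,468)→(16,13,3)
−g: flip: (16,13,3)→(3,-13,16)
−g: translate: b→-1 (≡-13 mod 6), so (3,-13,16)→(3,-1,2)
−g: flip: (3,-1,2)→(2,1,3)
−g: reduced (well bottom): (2,1,3) with a≤c, −a<b≤a
flip sign back: reduced form of g is (-2,-1,-3)
reduced forms (-2, -1, -3) vs (-2, -1, -3) ⇒ equivalent

yes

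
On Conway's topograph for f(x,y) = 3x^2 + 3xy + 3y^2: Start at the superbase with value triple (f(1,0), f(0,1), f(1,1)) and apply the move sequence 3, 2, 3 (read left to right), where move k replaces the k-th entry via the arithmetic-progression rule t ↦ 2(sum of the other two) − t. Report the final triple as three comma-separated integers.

start (3,3,9) = (f(1,0),f(0,1),f(1,1))
replace slot 3: 2·(3+3) − 9 = 3 → (3,3,3)
replace slot 2: 2·(3+3) − 3 = 9 → (3,9,3)
replace slot 3: 2·(3+9) − 3 = 21 → (3,9,21)

3,9,21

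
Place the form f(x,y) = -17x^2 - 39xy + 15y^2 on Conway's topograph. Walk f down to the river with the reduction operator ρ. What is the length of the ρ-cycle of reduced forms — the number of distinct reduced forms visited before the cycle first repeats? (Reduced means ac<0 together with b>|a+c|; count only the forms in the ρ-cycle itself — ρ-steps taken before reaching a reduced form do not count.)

D = 2541, ⌊√D⌋ = 50
descent: ρ → (15,39,-17)  [lands on river]
river: ρ → (-17,29,25)
river: ρ → (25,21,-21)
river: ρ → (-21,21,25)
river: ρ → (25,29,-17)
river: ρ → (-17,39,15)
river: ρ → (15,21,-35)
river: ρ → (-35,49,1)
river: ρ → (1,49,-35)
river: ρ → (-35,21,15)
ρ-cycle length = 10 (tail of 1 descent step not counted)

10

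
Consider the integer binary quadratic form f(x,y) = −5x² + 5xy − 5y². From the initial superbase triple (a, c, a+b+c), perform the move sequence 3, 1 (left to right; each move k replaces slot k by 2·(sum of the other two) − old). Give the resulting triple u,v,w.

start (-5,-5,-5) = (f(1,0),f(0,1),f(1,1))
replace slot 3: 2·((-5)+(-5)) − (-5) = -15 → (-5,-5,-15)
replace slot 1: 2·((-5)+(-15)) − (-5) = -35 → (-35,-5,-15)

-35,-5,-15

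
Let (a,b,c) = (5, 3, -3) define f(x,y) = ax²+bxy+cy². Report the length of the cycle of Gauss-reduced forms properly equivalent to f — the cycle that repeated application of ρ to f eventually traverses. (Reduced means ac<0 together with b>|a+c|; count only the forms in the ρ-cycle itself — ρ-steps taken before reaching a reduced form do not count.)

D = 69, ⌊√D⌋ = 8
river: ρ → (-3,3,5)
river: ρ → (5,7,-1)
river: ρ → (-1,7,5)
river: ρ → (5,3,-3)
ρ-cycle length = 4 (tail of 0 descent steps not counted)

4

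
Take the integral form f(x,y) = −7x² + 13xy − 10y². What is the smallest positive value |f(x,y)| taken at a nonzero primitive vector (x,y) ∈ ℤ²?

translate: b→1 (≡-13 mod 14), so (7,-13,10)→(7,1,4)
flip: (7,1,4)→(4,-1,7)
reduced (well bottom): (4,-1,7) with a≤c, −a<b≤a
well minimum |f| = |-4| = 4 (negative-definite)

4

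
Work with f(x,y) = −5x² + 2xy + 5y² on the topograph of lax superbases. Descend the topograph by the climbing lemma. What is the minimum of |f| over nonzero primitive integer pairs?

river: ρ → (5,8,-2)
river: ρ → (-2,8,5)
river: ρ → (5,2,-5)
river: ρ → (-5,8,2)
river: ρ → (2,8,-5)
river: ρ → (-5,2,5)
closes: descent 0, river 6
min |a| on river = 2

2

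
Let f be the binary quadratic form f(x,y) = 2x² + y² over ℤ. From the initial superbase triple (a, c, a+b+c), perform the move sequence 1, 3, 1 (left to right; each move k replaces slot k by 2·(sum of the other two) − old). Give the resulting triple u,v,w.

start (2,1,3) = (f(1,0),f(0,1),f(1,1))
replace slot 1: 2·(1+3) − 2 = 6 → (6,1,3)
replace slot 3: 2·(6+1) − 3 = 11 → (6,1,11)
replace slot 1: 2·(1+11) − 6 = 18 → (18,1,11)

18,1,11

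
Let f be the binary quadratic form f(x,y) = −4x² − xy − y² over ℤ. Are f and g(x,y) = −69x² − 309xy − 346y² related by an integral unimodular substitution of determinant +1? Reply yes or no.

D₁ = -15, D₂ = -15
f is negative-definite; reduce −f:
−f: flip: (4,1,1)→(1,-1,4)
−f: translate: b→1 (≡-1 mod 2), so (1,-1,4)→(1,1,4)
−f: reduced (well bottom): (1,1,4) with a≤c, −a<b≤a
flip sign back: reduced form of f is (-1,-1,-4)
g is negative-definite; reduce −g:
−g: translate: b→33 (≡309 mod 138), so (69,309,346)→(69,33,4)
−g: flip: (69,33,4)→(4,-33,69)
−g: translate: b→-1 (≡-33 mod 8), so (4,-33,69)→(4,-1,1)
−g: flip: (4,-1,1)→(1,1,4)
−g: reduced (well bottom): (1,1,4) with a≤c, −a<b≤a
flip sign back: reduced form of g is (-1,-1,-4)
reduced forms (-1, -1, -4) vs (-1, -1, -4) ⇒ equivalent

yes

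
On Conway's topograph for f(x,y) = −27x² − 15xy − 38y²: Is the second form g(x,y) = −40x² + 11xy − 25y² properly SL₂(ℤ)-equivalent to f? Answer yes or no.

D₁ = -3879, D₂ = -3879
f is negative-definite; reduce −f:
−f: reduced (well bottom): (27,15,38) with a≤c, −a<b≤a
flip sign back: reduced form of f is (-27,-15,-38)
g is negative-definite; reduce −g:
−g: flip: (40,-11,25)→(25,11,40)
−g: reduced (well bottom): (25,11,40) with a≤c, −a<b≤a
flip sign back: reduced form of g is (-25,-11,-40)
reduced forms (-27, -15, -38) vs (-25, -11, -40) ⇒ inequivalent

no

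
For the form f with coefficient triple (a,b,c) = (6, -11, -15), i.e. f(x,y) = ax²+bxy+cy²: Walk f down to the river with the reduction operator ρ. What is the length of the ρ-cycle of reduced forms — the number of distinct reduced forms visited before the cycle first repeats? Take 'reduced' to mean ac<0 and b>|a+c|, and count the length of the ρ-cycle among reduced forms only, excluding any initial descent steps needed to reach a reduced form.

D = 481, ⌊√D⌋ = 21
descent: ρ → (-15,11,6)  [lands on river]
river: ρ → (6,13,-13)
river: ρ → (-13,13,6)
river: ρ → (6,11,-15)
river: ρ → (-15,19,2)
river: ρ → (2,21,-5)
river: ρ → (-5,19,6)
river: ρ → (6,17,-8)
river: ρ → (-8,15,8)
river: ρ → (8,17,-6)
river: ρ → (-6,19,5)
river: ρ → (5,21,-2)
river: ρ → (-2,19,15)
river: ρ → (15,11,-6)
river: ρ → (-6,13,13)
river: ρ → (13,13,-6)
river: ρ → (-6,11,15)
river: ρ → (15,19,-2)
river: ρ → (-2,21,5)
river: ρ → (5,19,-6)
river: ρ → (-6,17,8)
river: ρ → (8,15,-8)
river: ρ → (-8,17,6)
river: ρ → (6,19,-5)
river: ρ → (-5,21,2)
river: ρ → (2,19,-15)
ρ-cycle length = 26 (tail of 1 descent step not counted)

26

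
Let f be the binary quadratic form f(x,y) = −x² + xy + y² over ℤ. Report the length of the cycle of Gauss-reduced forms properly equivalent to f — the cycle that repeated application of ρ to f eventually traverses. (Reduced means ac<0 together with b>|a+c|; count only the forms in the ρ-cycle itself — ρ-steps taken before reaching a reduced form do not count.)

D = 5, ⌊√D⌋ = 2
river: ρ → (1,1,-1)
river: ρ → (-1,1,1)
ρ-cycle length = 2 (tail of 0 descent steps not counted)

2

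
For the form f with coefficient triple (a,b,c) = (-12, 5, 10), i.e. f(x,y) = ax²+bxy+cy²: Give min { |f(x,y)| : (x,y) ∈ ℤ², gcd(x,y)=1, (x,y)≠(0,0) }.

river: ρ → (10,15,-7)
river: ρ → (-7,13,12)
river: ρ → (12,11,-8)
river: ρ → (-8,21,2)
river: ρ → (2,19,-18)
river: ρ → (-18,17,3)
river: ρ → (3,19,-12)
river: ρ → (-12,5,10)
closes: descent 0, river 8
min |a| on river = 2

2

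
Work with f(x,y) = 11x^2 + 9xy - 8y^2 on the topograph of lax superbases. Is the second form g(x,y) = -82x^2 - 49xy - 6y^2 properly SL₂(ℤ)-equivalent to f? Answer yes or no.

D₁ = 433, D₂ = 433
river cycle of f (length 46): (-8, 7, 12), (12, 17, -3), (-3, 19, 6), (6, 17, -6), (-6, 19, 3), (3, 17, -12), (-12, 7, 8), (8, 9, -11), (-11, 13, 6), (6, 11, -13), … (36 more)
river cycle of g (length 46): (-6, 13, 11), (11, 9, -8), (-8, 7, 12), (12, 17, -3), (-3, 19, 6), (6, 17, -6), (-6, 19, 3), (3, 17, -12), (-12, 7, 8), (8, 9, -11), … (36 more)
cycles coincide ⇒ equivalent

yes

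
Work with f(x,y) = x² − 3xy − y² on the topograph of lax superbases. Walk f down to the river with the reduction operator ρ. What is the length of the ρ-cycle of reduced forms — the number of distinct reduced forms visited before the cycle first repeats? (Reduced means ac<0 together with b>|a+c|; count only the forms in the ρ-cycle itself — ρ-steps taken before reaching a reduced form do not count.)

D = 13, ⌊√D⌋ = 3
descent: ρ → (-1,3,1)  [lands on river]
river: ρ → (1,3,-1)
ρ-cycle length = 2 (tail of 1 descent step not counted)

2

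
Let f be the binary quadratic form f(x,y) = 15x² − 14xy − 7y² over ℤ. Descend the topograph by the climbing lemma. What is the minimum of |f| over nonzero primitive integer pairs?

descent: ρ → (-7,14,15)  [lands on river]
river: ρ → (15,16,-6)
river: ρ → (-6,20,9)
river: ρ → (9,16,-10)
river: ρ → (-10,24,1)
river: ρ → (1,24,-10)
river: ρ → (-10,16,9)
river: ρ → (9,20,-6)
river: ρ → (-6,16,15)
river: ρ → (15,14,-7)
closes: descent 1, river 10
min |a| on river = 1

1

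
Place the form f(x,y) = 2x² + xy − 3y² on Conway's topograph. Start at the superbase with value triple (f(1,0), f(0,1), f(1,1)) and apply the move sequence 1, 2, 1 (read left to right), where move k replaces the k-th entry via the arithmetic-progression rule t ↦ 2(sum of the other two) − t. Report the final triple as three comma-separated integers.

start (2,-3,0) = (f(1,0),f(0,1),f(1,1))
replace slot 1: 2·((-3)+0) − 2 = -8 → (-8,-3,0)
replace slot 2: 2·((-8)+0) − (-3) = -13 → (-8,-13,0)
replace slot 1: 2·((-13)+0) − (-8) = -18 → (-18,-13,0)

-18,-13,0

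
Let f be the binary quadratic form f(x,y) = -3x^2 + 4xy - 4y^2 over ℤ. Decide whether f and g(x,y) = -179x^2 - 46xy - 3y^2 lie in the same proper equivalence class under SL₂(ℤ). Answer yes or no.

D₁ = -32, D₂ = -32
f is negative-definite; reduce −f:
−f: translate: b→2 (≡-4 mod 6), so (3,-4,4)→(3,2,3)
−f: reduced (well bottom): (3,2,3) with a≤c, −a<b≤a
flip sign back: reduced form of f is (-3,-2,-3)
g is negative-definite; reduce −g:
−g: flip: (179,46,3)→(3,-46,179)
−g: translate: b→2 (≡-46 mod 6), so (3,-46,179)→(3,2,3)
−g: reduced (well bottom): (3,2,3) with a≤c, −a<b≤a
flip sign back: reduced form of g is (-3,-2,-3)
reduced forms (-3, -2, -3) vs (-3, -2, -3) ⇒ equivalent

yes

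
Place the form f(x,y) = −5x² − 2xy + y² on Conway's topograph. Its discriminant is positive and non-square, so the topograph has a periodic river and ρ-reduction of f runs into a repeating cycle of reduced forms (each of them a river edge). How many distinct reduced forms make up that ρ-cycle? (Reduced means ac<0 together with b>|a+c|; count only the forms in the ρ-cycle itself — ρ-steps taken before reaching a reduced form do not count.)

D = 24, ⌊√D⌋ = 4
descent: ρ → (1,4,-2)  [lands on river]
river: ρ → (-2,4,1)
ρ-cycle length = 2 (tail of 1 descent step not counted)

2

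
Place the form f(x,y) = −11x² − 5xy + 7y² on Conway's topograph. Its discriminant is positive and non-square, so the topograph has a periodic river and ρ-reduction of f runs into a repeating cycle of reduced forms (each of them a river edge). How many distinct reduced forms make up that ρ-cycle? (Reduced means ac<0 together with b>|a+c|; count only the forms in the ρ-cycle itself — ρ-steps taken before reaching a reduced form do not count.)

D = 333, ⌊√D⌋ = 18
descent: ρ → (7,5,-11)  [lands on river]
river: ρ → (-11,17,1)
river: ρ → (1,17,-11)
river: ρ → (-11,5,7)
river: ρ → (7,9,-9)
river: ρ → (-9,9,7)
ρ-cycle length = 6 (tail of 1 descent step not counted)

6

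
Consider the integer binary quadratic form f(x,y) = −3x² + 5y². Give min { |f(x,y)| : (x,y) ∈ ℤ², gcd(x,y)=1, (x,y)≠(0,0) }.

descent: ρ → (5,0,-3)
descent: ρ → (-3,6,2)  [lands on river]
river: ρ → (2,6,-3)
closes: descent 2, river 2
min |a| on river = 2

2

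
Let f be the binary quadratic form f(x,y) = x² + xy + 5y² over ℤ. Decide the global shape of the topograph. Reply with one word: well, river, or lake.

D = b²−4ac = 1² − 4·1·5 = -19
D < 0 ⇒ definite ⇒ every region one sign ⇒ single well

well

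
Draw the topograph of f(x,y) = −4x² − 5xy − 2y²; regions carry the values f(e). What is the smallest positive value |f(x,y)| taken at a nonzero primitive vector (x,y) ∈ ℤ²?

translate: b→-3 (≡5 mod 8), so (4,5,2)→(4,-3,1)
flip: (4,-3,1)→(1,3,4)
translate: b→1 (≡3 mod 2), so (1,3,4)→(1,1,2)
reduced (well bottom): (1,1,2) with a≤c, −a<b≤a
well minimum |f| = |-1| = 1 (negative-definite)

1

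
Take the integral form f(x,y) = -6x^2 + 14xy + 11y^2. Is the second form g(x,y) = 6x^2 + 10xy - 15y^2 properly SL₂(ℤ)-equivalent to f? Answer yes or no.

D₁ = 460, D₂ = 460
river cycle of f (length 10): (11, 8, -9), (-9, 10, 10), (10, 10, -9), (-9, 8, 11), (11, 14, -6), (-6, 10, 15), (15, 20, -1), (-1, 20, 15), (15, 10, -6), (-6, 14, 11)
river cycle of g (length 10): (-15, 20, 1), (1, 20, -15), (-15, 10, 6), (6, 14, -11), (-11, 8, 9), (9, 10, -10), (-10, 10, 9), (9, 8, -11), (-11, 14, 6), (6, 10, -15)
cycles differ ⇒ inequivalent

no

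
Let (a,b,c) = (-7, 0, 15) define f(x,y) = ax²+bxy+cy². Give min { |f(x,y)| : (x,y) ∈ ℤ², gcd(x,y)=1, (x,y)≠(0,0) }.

descent: ρ → (15,0,-7)
descent: ρ → (-7,14,8)  [lands on river]
river: ρ → (8,18,-3)
river: ρ → (-3,18,8)
river: ρ → (8,14,-7)
closes: descent 2, river 4
min |a| on river = 3

3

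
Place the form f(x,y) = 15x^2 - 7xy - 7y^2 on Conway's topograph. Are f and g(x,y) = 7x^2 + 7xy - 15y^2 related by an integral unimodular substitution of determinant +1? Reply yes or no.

D₁ = 469, D₂ = 469
river cycle of f (length 2): (-7, 21, 1), (1, 21, -7)
river cycle of g (length 2): (7, 21, -1), (-1, 21, 7)
cycles differ ⇒ inequivalent

no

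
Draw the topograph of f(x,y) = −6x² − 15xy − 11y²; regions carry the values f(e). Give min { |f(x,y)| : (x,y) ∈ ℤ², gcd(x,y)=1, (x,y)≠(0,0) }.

translate: b→3 (≡15 mod 12), so (6,15,11)→(6,3,2)
flip: (6,3,2)→(2,-3,6)
translate: b→1 (≡-3 mod 4), so (2,-3,6)→(2,1,5)
reduced (well bottom): (2,1,5) with a≤c, −a<b≤a
well minimum |f| = |-2| = 2 (negative-definite)

2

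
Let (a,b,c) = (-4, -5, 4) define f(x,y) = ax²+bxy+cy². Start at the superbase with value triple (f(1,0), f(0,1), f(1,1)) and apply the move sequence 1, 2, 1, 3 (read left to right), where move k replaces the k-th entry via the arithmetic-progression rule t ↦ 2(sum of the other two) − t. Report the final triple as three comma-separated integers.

start (-4,4,-5) = (f(1,0),f(0,1),f(1,1))
replace slot 1: 2·(4+(-5)) − (-4) = 2 → (2,4,-5)
replace slot 2: 2·(2+(-5)) − 4 = -10 → (2,-10,-5)
replace slot 1: 2·((-10)+(-5)) − 2 = -32 → (-32,-10,-5)
replace slot 3: 2·((-32)+(-10)) − (-5) = -79 → (-32,-10,-79)

-32,-10,-79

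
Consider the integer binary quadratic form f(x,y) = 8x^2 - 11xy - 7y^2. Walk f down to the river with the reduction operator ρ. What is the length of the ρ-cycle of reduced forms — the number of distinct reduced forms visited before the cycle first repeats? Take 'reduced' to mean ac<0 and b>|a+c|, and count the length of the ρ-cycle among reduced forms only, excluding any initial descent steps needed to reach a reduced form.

D = 345, ⌊√D⌋ = 18
descent: ρ → (-7,11,8)  [lands on river]
river: ρ → (8,5,-10)
river: ρ → (-10,15,3)
river: ρ → (3,15,-10)
river: ρ → (-10,5,8)
river: ρ → (8,11,-7)
river: ρ → (-7,17,2)
river: ρ → (2,15,-15)
river: ρ → (-15,15,2)
river: ρ → (2,17,-7)
ρ-cycle length = 10 (tail of 1 descent step not counted)

10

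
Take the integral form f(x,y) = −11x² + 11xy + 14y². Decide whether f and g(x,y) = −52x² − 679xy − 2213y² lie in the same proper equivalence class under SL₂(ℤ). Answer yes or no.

D₁ = 737, D₂ = 737
river cycle of f (length 18): (14, 17, -8), (-8, 15, 16), (16, 17, -7), (-7, 25, 4), (4, 23, -13), (-13, 3, 14), (14, 25, -2), (-2, 27, 1), (1, 27, -2), (-2, 25, 14), … (8 more)
river cycle of g (length 18): (-8, 15, 16), (16, 17, -7), (-7, 25, 4), (4, 23, -13), (-13, 3, 14), (14, 25, -2), (-2, 27, 1), (1, 27, -2), (-2, 25, 14), (14, 3, -13), … (8 more)
cycles coincide ⇒ equivalent

yes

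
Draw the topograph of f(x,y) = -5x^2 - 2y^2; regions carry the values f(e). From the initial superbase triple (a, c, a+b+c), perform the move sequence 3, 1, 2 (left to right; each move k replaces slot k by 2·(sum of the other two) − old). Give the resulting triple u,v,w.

start (-5,-2,-7) = (f(1,0),f(0,1),f(1,1))
replace slot 3: 2·((-5)+(-2)) − (-7) = -7 → (-5,-2,-7)
replace slot 1: 2·((-2)+(-7)) − (-5) = -13 → (-13,-2,-7)
replace slot 2: 2·((-13)+(-7)) − (-2) = -38 → (-13,-38,-7)

-13,-38,-7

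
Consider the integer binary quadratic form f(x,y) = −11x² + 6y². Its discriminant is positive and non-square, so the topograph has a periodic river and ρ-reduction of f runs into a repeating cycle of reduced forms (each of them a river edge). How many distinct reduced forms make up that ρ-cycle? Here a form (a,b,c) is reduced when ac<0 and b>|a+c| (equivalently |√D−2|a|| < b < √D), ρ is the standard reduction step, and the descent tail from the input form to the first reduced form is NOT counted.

D = 264, ⌊√D⌋ = 16
descent: ρ → (6,12,-5)  [lands on river]
river: ρ → (-5,8,10)
river: ρ → (10,12,-3)
river: ρ → (-3,12,10)
river: ρ → (10,8,-5)
river: ρ → (-5,12,6)
ρ-cycle length = 6 (tail of 1 descent step not counted)

6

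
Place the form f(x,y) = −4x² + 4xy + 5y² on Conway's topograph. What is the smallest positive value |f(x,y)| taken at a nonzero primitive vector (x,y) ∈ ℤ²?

river: ρ → (5,6,-3)
river: ρ → (-3,6,5)
river: ρ → (5,4,-4)
river: ρ → (-4,4,5)
closes: descent 0, river 4
min |a| on river = 3

3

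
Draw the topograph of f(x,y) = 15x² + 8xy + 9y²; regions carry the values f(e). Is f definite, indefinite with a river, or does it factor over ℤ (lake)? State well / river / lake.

D = b²−4ac = 8² − 4·15·9 = -476
D < 0 ⇒ definite ⇒ every region one sign ⇒ single well

well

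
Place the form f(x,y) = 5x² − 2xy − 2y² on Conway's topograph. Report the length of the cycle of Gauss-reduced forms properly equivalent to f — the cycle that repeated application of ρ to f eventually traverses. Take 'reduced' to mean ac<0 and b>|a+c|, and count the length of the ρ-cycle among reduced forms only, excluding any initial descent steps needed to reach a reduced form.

D = 44, ⌊√D⌋ = 6
descent: ρ → (-2,6,1)  [lands on river]
river: ρ → (1,6,-2)
ρ-cycle length = 2 (tail of 1 descent step not counted)

2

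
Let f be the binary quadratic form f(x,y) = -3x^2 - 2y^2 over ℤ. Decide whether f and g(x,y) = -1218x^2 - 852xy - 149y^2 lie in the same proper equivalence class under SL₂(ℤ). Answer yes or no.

D₁ = -24, D₂ = -24
f is negative-definite; reduce −f:
−f: flip: (3,0,2)→(2,0,3)
−f: reduced (well bottom): (2,0,3) with a≤c, −a<b≤a
flip sign back: reduced form of f is (-2,0,-3)
g is negative-definite; reduce −g:
−g: flip: (1218,852,149)→(149,-852,1218)
−g: translate: b→42 (≡-852 mod 298), so (149,-852,1218)→(149,42,3)
−g: flip: (149,42,3)→(3,-42,149)
−g: translate: b→0 (≡-42 mod 6), so (3,-42,149)→(3,0,2)
−g: flip: (3,0,2)→(2,0,3)
−g: reduced (well bottom): (2,0,3) with a≤c, −a<b≤a
flip sign back: reduced form of g is (-2,0,-3)
reduced forms (-2, 0, -3) vs (-2, 0, -3) ⇒ equivalent

yes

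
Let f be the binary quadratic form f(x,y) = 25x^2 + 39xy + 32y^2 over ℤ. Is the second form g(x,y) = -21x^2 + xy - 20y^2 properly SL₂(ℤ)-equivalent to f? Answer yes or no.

D₁ = -1679, D₂ = -1679
f: translate: b→-11 (≡39 mod 50), so (25,39,32)→(25,-11,18)
f: flip: (25,-11,18)→(18,11,25)
f: reduced (well bottom): (18,11,25) with a≤c, −a<b≤a
g is negative-definite; reduce −g:
−g: flip: (21,-1,20)→(20,1,21)
−g: reduced (well bottom): (20,1,21) with a≤c, −a<b≤a
flip sign back: reduced form of g is (-20,-1,-21)
reduced forms (18, 11, 25) vs (-20, -1, -21) ⇒ inequivalent

no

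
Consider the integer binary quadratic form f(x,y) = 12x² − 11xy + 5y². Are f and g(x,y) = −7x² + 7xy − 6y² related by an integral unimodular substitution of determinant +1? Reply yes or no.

D₁ = -119, D₂ = -119
f: flip: (12,-11,5)→(5,11,12)
f: translate: b→1 (≡11 mod 10), so (5,11,12)→(5,1,6)
f: reduced (well bottom): (5,1,6) with a≤c, −a<b≤a
g is negative-definite; reduce −g:
−g: translate: b→7 (≡-7 mod 14), so (7,-7,6)→(7,7,6)
−g: flip: (7,7,6)→(6,-7,7)
−g: translate: b→5 (≡-7 mod 12), so (6,-7,7)→(6,5,6)
−g: reduced (well bottom): (6,5,6) with a≤c, −a<b≤a
flip sign back: reduced form of g is (-6,-5,-6)
reduced forms (5, 1, 6) vs (-6, -5, -6) ⇒ inequivalent

no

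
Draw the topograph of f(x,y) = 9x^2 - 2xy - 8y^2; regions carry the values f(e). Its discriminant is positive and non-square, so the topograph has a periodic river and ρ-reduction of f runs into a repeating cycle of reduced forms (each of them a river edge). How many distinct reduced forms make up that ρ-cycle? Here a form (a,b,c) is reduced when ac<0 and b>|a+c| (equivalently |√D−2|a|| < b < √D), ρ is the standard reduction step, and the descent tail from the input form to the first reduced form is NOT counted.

D = 292, ⌊√D⌋ = 17
descent: ρ → (-8,2,9)  [lands on river]
river: ρ → (9,16,-1)
river: ρ → (-1,16,9)
river: ρ → (9,2,-8)
river: ρ → (-8,14,3)
river: ρ → (3,16,-3)
river: ρ → (-3,14,8)
river: ρ → (8,2,-9)
river: ρ → (-9,16,1)
river: ρ → (1,16,-9)
river: ρ → (-9,2,8)
river: ρ → (8,14,-3)
river: ρ → (-3,16,3)
river: ρ → (3,14,-8)
ρ-cycle length = 14 (tail of 1 descent step not counted)

14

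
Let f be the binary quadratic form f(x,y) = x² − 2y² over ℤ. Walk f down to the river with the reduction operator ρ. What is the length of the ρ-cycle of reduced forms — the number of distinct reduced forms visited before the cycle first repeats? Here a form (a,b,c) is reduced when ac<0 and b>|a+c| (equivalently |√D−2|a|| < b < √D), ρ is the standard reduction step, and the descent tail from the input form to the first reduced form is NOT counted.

D = 8, ⌊√D⌋ = 2
descent: ρ → (-2,0,1)
descent: ρ → (1,2,-1)  [lands on river]
river: ρ → (-1,2,1)
ρ-cycle length = 2 (tail of 2 descent steps not counted)

2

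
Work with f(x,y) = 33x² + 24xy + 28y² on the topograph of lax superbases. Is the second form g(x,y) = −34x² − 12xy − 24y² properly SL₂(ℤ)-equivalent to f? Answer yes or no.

D₁ = -3120, D₂ = -3120
f: flip: (33,24,28)→(28,-24,33)
f: reduced (well bottom): (28,-24,33) with a≤c, −a<b≤a
g is negative-definite; reduce −g:
−g: flip: (34,12,24)→(24,-12,34)
−g: reduced (well bottom): (24,-12,34) with a≤c, −a<b≤a
flip sign back: reduced form of g is (-24,12,-34)
reduced forms (28, -24, 33) vs (-24, 12, -34) ⇒ inequivalent

no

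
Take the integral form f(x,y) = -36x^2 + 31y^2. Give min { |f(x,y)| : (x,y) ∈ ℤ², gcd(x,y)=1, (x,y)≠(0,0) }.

descent: ρ → (31,62,-5)  [lands on river]
river: ρ → (-5,58,55)
river: ρ → (55,52,-8)
river: ρ → (-8,60,27)
river: ρ → (27,48,-20)
river: ρ → (-20,32,43)
river: ρ → (43,54,-9)
river: ρ → (-9,54,43)
river: ρ → (43,32,-20)
river: ρ → (-20,48,27)
river: ρ → (27,60,-8)
river: ρ → (-8,52,55)
river: ρ → (55,58,-5)
river: ρ → (-5,62,31)
closes: descent 1, river 14
min |a| on river = 5

5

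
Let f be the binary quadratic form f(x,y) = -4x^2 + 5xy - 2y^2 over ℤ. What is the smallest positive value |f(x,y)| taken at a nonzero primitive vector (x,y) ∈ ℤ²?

translate: b→3 (≡-5 mod 8), so (4,-5,2)→(4,3,1)
flip: (4,3,1)→(1,-3,4)
translate: b→1 (≡-3 mod 2), so (1,-3,4)→(1,1,2)
reduced (well bottom): (1,1,2) with a≤c, −a<b≤a
well minimum |f| = |-1| = 1 (negative-definite)

1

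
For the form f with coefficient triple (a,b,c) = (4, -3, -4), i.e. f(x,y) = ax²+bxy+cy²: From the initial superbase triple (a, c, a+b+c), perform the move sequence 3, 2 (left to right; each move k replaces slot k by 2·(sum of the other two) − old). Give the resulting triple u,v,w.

start (4,-4,-3) = (f(1,0),f(0,1),f(1,1))
replace slot 3: 2·(4+(-4)) − (-3) = 3 → (4,-4,3)
replace slot 2: 2·(4+3) − (-4) = 18 → (4,18,3)

4,18,3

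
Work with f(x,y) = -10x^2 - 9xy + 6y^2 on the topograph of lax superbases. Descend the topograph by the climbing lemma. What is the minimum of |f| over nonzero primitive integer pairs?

descent: ρ → (6,9,-10)  [lands on river]
river: ρ → (-10,11,5)
river: ρ → (5,9,-12)
river: ρ → (-12,15,2)
river: ρ → (2,17,-4)
river: ρ → (-4,15,6)
closes: descent 1, river 6
min |a| on river = 2

2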